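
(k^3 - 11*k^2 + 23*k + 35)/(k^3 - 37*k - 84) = (k^2 - 4*k - 5)/(k^2 + 7*k + 12)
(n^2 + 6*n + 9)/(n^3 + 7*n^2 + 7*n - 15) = (n + 3)/(n^2 + 4*n - 5)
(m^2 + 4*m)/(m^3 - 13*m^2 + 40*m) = (m + 4)/(m^2 - 13*m + 40)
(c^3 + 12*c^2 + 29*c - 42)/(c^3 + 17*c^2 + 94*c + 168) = (c - 1)/(c + 4)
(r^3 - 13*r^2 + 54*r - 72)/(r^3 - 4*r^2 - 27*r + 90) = (r - 4)/(r + 5)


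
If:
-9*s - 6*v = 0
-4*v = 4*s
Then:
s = 0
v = 0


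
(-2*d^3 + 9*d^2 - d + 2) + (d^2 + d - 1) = -2*d^3 + 10*d^2 + 1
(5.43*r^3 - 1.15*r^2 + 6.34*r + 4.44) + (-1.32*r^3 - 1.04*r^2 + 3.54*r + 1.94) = 4.11*r^3 - 2.19*r^2 + 9.88*r + 6.38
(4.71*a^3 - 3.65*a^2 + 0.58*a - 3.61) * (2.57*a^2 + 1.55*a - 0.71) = 12.1047*a^5 - 2.08*a^4 - 7.511*a^3 - 5.7872*a^2 - 6.0073*a + 2.5631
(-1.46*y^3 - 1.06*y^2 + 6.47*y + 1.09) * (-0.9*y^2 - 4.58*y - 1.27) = 1.314*y^5 + 7.6408*y^4 + 0.886*y^3 - 29.2674*y^2 - 13.2091*y - 1.3843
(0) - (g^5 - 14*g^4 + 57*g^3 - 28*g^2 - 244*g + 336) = -g^5 + 14*g^4 - 57*g^3 + 28*g^2 + 244*g - 336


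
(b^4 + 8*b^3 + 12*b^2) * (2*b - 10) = 2*b^5 + 6*b^4 - 56*b^3 - 120*b^2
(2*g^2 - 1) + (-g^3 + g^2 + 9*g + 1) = -g^3 + 3*g^2 + 9*g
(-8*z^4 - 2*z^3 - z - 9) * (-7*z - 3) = 56*z^5 + 38*z^4 + 6*z^3 + 7*z^2 + 66*z + 27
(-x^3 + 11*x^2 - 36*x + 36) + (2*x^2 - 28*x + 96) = -x^3 + 13*x^2 - 64*x + 132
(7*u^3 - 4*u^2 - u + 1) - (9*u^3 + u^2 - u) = -2*u^3 - 5*u^2 + 1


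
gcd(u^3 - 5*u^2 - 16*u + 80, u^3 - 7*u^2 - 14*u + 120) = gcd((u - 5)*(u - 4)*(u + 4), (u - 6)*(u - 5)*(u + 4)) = u^2 - u - 20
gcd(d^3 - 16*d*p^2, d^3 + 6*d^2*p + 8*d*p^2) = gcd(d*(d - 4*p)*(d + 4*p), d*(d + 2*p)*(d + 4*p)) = d^2 + 4*d*p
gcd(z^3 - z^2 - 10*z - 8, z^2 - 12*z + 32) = z - 4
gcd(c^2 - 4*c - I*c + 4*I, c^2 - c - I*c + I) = c - I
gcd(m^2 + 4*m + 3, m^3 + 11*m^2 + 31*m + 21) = m^2 + 4*m + 3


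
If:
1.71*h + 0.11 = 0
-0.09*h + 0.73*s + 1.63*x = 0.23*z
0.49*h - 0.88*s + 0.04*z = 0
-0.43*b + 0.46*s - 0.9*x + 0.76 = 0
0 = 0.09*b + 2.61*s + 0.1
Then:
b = 2.03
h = -0.06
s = -0.11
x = -0.18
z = -1.59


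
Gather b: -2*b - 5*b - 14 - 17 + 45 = 14 - 7*b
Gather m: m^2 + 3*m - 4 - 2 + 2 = m^2 + 3*m - 4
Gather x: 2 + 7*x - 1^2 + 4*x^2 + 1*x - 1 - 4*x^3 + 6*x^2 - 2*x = -4*x^3 + 10*x^2 + 6*x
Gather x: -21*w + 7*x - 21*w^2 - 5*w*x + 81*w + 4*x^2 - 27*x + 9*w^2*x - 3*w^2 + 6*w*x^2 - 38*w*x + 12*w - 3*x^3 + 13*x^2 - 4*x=-24*w^2 + 72*w - 3*x^3 + x^2*(6*w + 17) + x*(9*w^2 - 43*w - 24)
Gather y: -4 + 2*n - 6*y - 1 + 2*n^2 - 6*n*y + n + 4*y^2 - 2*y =2*n^2 + 3*n + 4*y^2 + y*(-6*n - 8) - 5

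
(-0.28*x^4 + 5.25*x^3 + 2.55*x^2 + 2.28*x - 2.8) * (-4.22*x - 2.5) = 1.1816*x^5 - 21.455*x^4 - 23.886*x^3 - 15.9966*x^2 + 6.116*x + 7.0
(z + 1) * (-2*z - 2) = -2*z^2 - 4*z - 2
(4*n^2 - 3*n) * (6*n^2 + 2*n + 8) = 24*n^4 - 10*n^3 + 26*n^2 - 24*n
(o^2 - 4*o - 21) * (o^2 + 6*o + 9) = o^4 + 2*o^3 - 36*o^2 - 162*o - 189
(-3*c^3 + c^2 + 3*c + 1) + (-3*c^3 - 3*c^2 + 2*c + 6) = -6*c^3 - 2*c^2 + 5*c + 7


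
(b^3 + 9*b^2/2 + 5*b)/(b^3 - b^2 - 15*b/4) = 2*(2*b^2 + 9*b + 10)/(4*b^2 - 4*b - 15)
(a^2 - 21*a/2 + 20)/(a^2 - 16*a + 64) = (a - 5/2)/(a - 8)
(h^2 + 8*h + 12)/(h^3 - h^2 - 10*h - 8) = (h + 6)/(h^2 - 3*h - 4)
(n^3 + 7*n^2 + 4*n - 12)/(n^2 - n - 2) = (-n^3 - 7*n^2 - 4*n + 12)/(-n^2 + n + 2)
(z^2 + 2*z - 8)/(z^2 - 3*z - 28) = (z - 2)/(z - 7)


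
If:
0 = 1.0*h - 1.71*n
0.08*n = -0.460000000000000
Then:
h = -9.83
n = -5.75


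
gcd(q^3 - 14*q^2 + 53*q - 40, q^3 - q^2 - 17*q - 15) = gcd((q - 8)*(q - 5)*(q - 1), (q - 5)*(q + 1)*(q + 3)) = q - 5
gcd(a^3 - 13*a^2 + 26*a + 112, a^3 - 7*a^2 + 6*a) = 1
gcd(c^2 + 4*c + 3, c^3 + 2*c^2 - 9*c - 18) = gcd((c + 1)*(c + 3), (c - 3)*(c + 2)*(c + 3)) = c + 3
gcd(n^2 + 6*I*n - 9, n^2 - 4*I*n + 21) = n + 3*I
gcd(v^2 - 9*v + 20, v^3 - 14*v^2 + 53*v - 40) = v - 5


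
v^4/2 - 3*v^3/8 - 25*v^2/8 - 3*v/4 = v*(v/2 + 1)*(v - 3)*(v + 1/4)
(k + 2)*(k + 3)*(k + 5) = k^3 + 10*k^2 + 31*k + 30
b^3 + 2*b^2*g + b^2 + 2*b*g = b*(b + 1)*(b + 2*g)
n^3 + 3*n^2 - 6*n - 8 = (n - 2)*(n + 1)*(n + 4)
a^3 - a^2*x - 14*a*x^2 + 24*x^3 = (a - 3*x)*(a - 2*x)*(a + 4*x)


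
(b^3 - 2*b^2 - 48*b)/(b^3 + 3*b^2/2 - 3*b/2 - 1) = 2*b*(b^2 - 2*b - 48)/(2*b^3 + 3*b^2 - 3*b - 2)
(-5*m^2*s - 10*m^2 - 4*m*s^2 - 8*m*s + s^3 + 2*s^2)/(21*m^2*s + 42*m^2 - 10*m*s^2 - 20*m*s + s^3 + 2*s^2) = (-5*m^2 - 4*m*s + s^2)/(21*m^2 - 10*m*s + s^2)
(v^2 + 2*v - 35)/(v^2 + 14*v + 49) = (v - 5)/(v + 7)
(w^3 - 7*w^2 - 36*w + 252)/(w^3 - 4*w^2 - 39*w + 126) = (w - 6)/(w - 3)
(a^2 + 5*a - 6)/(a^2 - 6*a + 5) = (a + 6)/(a - 5)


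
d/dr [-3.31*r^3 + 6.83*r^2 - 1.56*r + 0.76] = -9.93*r^2 + 13.66*r - 1.56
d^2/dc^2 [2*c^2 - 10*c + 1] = 4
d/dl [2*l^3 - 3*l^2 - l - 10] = 6*l^2 - 6*l - 1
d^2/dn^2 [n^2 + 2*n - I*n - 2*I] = 2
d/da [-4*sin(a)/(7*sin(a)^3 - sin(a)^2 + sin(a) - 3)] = 4*(14*sin(a)^3 - sin(a)^2 + 3)*cos(a)/(7*sin(a)^3 - sin(a)^2 + sin(a) - 3)^2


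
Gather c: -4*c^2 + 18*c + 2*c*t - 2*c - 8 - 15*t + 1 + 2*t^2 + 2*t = -4*c^2 + c*(2*t + 16) + 2*t^2 - 13*t - 7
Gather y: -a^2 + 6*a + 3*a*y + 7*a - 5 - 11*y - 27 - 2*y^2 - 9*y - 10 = -a^2 + 13*a - 2*y^2 + y*(3*a - 20) - 42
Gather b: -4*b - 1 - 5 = -4*b - 6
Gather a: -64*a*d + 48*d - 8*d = -64*a*d + 40*d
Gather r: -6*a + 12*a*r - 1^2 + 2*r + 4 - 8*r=-6*a + r*(12*a - 6) + 3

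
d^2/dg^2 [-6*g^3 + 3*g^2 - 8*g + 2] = 6 - 36*g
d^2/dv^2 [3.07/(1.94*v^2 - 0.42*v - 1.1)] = (23.108504*v^2 - 5.002872*v - 3.07*(3.88*v - 0.42)*(7.76*v - 0.84) - 13.10276)/(-1.94*v^2 + 0.42*v + 1.1)^3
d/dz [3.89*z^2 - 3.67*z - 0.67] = 7.78*z - 3.67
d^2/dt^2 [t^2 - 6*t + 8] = 2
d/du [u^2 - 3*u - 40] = 2*u - 3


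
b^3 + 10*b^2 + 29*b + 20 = (b + 1)*(b + 4)*(b + 5)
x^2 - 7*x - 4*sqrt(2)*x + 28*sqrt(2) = (x - 7)*(x - 4*sqrt(2))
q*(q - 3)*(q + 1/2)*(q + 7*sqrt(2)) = q^4 - 5*q^3/2 + 7*sqrt(2)*q^3 - 35*sqrt(2)*q^2/2 - 3*q^2/2 - 21*sqrt(2)*q/2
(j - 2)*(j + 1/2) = j^2 - 3*j/2 - 1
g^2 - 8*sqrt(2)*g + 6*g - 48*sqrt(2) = (g + 6)*(g - 8*sqrt(2))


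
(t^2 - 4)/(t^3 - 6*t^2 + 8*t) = (t + 2)/(t*(t - 4))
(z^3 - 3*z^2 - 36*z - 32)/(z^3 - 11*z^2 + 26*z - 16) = (z^2 + 5*z + 4)/(z^2 - 3*z + 2)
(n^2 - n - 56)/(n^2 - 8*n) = (n + 7)/n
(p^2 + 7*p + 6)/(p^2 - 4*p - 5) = (p + 6)/(p - 5)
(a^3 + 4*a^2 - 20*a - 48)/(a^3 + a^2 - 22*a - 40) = (a^2 + 2*a - 24)/(a^2 - a - 20)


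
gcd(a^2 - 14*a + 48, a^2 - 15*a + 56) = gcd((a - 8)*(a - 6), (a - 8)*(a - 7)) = a - 8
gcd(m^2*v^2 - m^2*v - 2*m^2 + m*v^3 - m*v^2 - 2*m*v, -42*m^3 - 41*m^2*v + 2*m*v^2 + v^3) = m + v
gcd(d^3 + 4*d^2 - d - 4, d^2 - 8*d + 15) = 1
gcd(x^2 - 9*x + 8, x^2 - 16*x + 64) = x - 8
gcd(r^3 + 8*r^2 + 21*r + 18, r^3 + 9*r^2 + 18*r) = r + 3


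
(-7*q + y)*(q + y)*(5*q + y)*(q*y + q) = -35*q^4*y - 35*q^4 - 37*q^3*y^2 - 37*q^3*y - q^2*y^3 - q^2*y^2 + q*y^4 + q*y^3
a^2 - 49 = (a - 7)*(a + 7)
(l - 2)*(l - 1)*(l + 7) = l^3 + 4*l^2 - 19*l + 14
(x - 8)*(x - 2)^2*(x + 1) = x^4 - 11*x^3 + 24*x^2 + 4*x - 32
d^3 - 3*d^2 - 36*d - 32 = (d - 8)*(d + 1)*(d + 4)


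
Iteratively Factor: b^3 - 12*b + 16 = (b + 4)*(b^2 - 4*b + 4) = (b - 2)*(b + 4)*(b - 2)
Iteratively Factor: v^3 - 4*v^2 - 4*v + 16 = (v - 2)*(v^2 - 2*v - 8) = (v - 2)*(v + 2)*(v - 4)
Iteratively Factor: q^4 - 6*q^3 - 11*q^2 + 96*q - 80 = (q - 1)*(q^3 - 5*q^2 - 16*q + 80) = (q - 4)*(q - 1)*(q^2 - q - 20) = (q - 5)*(q - 4)*(q - 1)*(q + 4)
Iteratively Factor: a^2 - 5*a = (a)*(a - 5)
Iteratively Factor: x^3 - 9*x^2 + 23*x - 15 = (x - 3)*(x^2 - 6*x + 5) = (x - 5)*(x - 3)*(x - 1)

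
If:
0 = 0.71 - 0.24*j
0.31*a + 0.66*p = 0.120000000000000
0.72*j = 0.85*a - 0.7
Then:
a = 3.33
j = 2.96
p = -1.38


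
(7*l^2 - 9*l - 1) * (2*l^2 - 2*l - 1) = 14*l^4 - 32*l^3 + 9*l^2 + 11*l + 1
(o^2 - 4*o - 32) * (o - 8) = o^3 - 12*o^2 + 256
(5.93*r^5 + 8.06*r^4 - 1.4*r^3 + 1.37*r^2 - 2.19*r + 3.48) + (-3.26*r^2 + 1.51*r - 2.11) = 5.93*r^5 + 8.06*r^4 - 1.4*r^3 - 1.89*r^2 - 0.68*r + 1.37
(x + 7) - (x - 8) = 15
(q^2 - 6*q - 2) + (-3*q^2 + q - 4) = -2*q^2 - 5*q - 6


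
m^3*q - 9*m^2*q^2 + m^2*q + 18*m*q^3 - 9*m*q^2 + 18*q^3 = (m - 6*q)*(m - 3*q)*(m*q + q)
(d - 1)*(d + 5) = d^2 + 4*d - 5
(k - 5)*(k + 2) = k^2 - 3*k - 10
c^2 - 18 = (c - 3*sqrt(2))*(c + 3*sqrt(2))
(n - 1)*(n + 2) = n^2 + n - 2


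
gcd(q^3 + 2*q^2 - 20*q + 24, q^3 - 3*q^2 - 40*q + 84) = q^2 + 4*q - 12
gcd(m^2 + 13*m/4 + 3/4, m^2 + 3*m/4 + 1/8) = m + 1/4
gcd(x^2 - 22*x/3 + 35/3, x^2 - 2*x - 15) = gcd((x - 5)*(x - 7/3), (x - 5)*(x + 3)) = x - 5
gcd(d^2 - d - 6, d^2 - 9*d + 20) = 1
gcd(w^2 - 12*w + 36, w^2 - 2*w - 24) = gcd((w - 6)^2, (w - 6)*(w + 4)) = w - 6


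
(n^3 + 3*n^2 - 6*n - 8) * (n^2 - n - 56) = n^5 + 2*n^4 - 65*n^3 - 170*n^2 + 344*n + 448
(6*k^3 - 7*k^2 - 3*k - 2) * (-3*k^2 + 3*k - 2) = -18*k^5 + 39*k^4 - 24*k^3 + 11*k^2 + 4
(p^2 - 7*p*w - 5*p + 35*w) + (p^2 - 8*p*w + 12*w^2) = 2*p^2 - 15*p*w - 5*p + 12*w^2 + 35*w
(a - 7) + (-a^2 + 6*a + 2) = -a^2 + 7*a - 5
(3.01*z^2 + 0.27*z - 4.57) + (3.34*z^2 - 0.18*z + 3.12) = 6.35*z^2 + 0.09*z - 1.45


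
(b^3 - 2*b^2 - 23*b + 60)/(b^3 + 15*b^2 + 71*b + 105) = (b^2 - 7*b + 12)/(b^2 + 10*b + 21)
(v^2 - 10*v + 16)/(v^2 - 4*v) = (v^2 - 10*v + 16)/(v*(v - 4))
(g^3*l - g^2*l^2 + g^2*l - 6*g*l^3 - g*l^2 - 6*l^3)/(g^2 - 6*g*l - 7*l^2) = l*(-g^3 + g^2*l - g^2 + 6*g*l^2 + g*l + 6*l^2)/(-g^2 + 6*g*l + 7*l^2)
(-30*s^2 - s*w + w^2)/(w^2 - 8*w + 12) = (-30*s^2 - s*w + w^2)/(w^2 - 8*w + 12)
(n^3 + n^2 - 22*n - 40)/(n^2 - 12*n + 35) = (n^2 + 6*n + 8)/(n - 7)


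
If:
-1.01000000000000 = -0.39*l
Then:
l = 2.59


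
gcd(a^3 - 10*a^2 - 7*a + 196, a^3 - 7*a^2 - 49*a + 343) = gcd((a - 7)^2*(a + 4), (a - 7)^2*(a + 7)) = a^2 - 14*a + 49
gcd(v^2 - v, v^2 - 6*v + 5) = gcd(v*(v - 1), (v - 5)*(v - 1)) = v - 1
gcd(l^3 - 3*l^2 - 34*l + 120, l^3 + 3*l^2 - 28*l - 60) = l^2 + l - 30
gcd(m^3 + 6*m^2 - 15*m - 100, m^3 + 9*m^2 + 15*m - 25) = m^2 + 10*m + 25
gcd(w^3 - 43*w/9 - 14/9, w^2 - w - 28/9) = w - 7/3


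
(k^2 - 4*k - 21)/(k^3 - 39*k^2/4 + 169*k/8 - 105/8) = 8*(k + 3)/(8*k^2 - 22*k + 15)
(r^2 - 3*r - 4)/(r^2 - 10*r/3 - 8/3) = 3*(r + 1)/(3*r + 2)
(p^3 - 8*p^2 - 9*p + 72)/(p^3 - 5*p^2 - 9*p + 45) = (p - 8)/(p - 5)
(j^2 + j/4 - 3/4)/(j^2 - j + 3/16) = 4*(j + 1)/(4*j - 1)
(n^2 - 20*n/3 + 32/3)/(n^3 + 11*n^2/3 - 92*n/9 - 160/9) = 3*(n - 4)/(3*n^2 + 19*n + 20)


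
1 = 1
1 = 1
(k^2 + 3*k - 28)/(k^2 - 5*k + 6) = (k^2 + 3*k - 28)/(k^2 - 5*k + 6)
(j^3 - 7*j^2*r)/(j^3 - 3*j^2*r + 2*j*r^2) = j*(j - 7*r)/(j^2 - 3*j*r + 2*r^2)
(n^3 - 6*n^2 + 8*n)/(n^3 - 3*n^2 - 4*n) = (n - 2)/(n + 1)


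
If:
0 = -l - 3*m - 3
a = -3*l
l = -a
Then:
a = 0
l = 0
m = -1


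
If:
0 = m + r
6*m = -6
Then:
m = -1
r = 1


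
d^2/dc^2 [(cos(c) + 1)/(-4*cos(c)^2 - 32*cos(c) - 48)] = (9*(1 - cos(2*c))^2*cos(c)/4 - (1 - cos(2*c))^2 + 34*cos(c) - 47*cos(2*c) - 21*cos(3*c)/2 - cos(5*c)/2 + 45)/(4*(cos(c) + 2)^3*(cos(c) + 6)^3)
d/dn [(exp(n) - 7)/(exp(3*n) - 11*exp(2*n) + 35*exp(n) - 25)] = 2*(-exp(2*n) + 11*exp(n) - 22)*exp(n)/(exp(5*n) - 17*exp(4*n) + 106*exp(3*n) - 290*exp(2*n) + 325*exp(n) - 125)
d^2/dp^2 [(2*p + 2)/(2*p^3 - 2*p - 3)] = 8*(-2*(p + 1)*(3*p^2 - 1)^2 + (-3*p^2 - 3*p*(p + 1) + 1)*(-2*p^3 + 2*p + 3))/(-2*p^3 + 2*p + 3)^3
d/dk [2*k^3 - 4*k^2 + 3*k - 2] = 6*k^2 - 8*k + 3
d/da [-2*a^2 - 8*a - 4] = -4*a - 8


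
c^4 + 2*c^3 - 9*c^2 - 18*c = c*(c - 3)*(c + 2)*(c + 3)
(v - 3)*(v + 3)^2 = v^3 + 3*v^2 - 9*v - 27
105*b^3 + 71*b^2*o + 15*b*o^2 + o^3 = (3*b + o)*(5*b + o)*(7*b + o)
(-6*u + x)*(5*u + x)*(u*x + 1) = -30*u^3*x - u^2*x^2 - 30*u^2 + u*x^3 - u*x + x^2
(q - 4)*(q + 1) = q^2 - 3*q - 4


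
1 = 1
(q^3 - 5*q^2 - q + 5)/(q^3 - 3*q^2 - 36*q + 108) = (q^3 - 5*q^2 - q + 5)/(q^3 - 3*q^2 - 36*q + 108)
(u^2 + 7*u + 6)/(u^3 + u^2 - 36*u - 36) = 1/(u - 6)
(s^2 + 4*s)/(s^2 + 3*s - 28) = s*(s + 4)/(s^2 + 3*s - 28)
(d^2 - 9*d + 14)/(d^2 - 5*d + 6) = (d - 7)/(d - 3)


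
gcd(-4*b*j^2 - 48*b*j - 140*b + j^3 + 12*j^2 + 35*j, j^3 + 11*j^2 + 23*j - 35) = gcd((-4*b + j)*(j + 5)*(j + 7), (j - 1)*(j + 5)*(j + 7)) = j^2 + 12*j + 35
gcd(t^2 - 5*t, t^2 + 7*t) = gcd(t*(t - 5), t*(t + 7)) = t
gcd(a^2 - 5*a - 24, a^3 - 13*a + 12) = 1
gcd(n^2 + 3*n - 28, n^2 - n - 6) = 1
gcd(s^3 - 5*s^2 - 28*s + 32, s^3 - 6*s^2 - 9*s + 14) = s - 1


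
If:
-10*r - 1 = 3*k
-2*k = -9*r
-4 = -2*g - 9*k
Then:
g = 269/94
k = -9/47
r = -2/47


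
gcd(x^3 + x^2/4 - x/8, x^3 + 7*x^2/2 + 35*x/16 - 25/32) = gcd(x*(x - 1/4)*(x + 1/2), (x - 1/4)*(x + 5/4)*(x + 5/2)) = x - 1/4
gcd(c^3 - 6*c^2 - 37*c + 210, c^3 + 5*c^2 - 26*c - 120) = c^2 + c - 30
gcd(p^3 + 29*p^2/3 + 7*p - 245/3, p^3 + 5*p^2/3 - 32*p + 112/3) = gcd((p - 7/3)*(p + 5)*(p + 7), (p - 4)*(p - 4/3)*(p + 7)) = p + 7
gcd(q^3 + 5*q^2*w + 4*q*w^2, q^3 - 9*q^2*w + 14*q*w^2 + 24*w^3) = q + w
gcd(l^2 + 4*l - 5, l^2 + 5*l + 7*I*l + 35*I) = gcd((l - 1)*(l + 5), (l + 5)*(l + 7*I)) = l + 5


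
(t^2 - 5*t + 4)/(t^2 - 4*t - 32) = (-t^2 + 5*t - 4)/(-t^2 + 4*t + 32)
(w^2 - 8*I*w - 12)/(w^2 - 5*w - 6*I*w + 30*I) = (w - 2*I)/(w - 5)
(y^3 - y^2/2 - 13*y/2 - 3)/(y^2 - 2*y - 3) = (y^2 + 5*y/2 + 1)/(y + 1)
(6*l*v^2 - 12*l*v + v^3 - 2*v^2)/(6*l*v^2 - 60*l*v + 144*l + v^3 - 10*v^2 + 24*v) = v*(v - 2)/(v^2 - 10*v + 24)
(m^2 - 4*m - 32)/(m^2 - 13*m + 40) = (m + 4)/(m - 5)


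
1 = 1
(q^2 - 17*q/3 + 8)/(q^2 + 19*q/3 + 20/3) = (3*q^2 - 17*q + 24)/(3*q^2 + 19*q + 20)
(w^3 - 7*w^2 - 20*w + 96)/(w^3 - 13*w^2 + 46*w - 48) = (w + 4)/(w - 2)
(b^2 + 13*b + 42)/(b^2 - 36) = (b + 7)/(b - 6)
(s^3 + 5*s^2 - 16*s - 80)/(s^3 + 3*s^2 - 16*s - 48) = (s + 5)/(s + 3)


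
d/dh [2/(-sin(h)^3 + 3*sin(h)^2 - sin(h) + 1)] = 2*(3*sin(h)^2 - 6*sin(h) + 1)*cos(h)/(sin(h)^3 - 3*sin(h)^2 + sin(h) - 1)^2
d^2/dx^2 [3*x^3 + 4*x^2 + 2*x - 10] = 18*x + 8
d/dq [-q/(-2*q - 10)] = 5/(2*(q + 5)^2)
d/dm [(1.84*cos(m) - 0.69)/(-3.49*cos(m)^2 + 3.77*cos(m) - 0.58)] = (-6.4216*cos(m)^2 + 4.8162*cos(m) - 1.5341)*sin(m)/(12.1801*cos(m)^4 - 26.3146*cos(m)^3 + 18.2613*cos(m)^2 - 4.3732*cos(m) + 0.3364)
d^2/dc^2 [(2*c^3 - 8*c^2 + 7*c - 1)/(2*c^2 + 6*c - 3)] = 8*(52*c^3 - 66*c^2 + 36*c + 3)/(8*c^6 + 72*c^5 + 180*c^4 - 270*c^2 + 162*c - 27)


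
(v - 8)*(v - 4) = v^2 - 12*v + 32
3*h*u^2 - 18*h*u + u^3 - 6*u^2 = u*(3*h + u)*(u - 6)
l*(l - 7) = l^2 - 7*l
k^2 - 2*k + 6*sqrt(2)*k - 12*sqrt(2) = (k - 2)*(k + 6*sqrt(2))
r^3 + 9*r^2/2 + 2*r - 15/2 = (r - 1)*(r + 5/2)*(r + 3)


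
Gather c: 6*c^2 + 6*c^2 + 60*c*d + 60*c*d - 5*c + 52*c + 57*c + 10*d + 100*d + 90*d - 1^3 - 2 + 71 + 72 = 12*c^2 + c*(120*d + 104) + 200*d + 140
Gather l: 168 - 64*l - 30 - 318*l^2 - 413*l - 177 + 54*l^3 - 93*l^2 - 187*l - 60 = 54*l^3 - 411*l^2 - 664*l - 99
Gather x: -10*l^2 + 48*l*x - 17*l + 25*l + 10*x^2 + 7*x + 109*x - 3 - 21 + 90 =-10*l^2 + 8*l + 10*x^2 + x*(48*l + 116) + 66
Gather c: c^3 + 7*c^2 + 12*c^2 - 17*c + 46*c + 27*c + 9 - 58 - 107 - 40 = c^3 + 19*c^2 + 56*c - 196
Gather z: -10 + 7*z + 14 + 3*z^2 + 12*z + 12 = 3*z^2 + 19*z + 16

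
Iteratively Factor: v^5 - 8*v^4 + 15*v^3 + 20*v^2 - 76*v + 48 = (v + 2)*(v^4 - 10*v^3 + 35*v^2 - 50*v + 24) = (v - 4)*(v + 2)*(v^3 - 6*v^2 + 11*v - 6) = (v - 4)*(v - 2)*(v + 2)*(v^2 - 4*v + 3) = (v - 4)*(v - 3)*(v - 2)*(v + 2)*(v - 1)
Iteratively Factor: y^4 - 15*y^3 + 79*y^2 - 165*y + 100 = (y - 4)*(y^3 - 11*y^2 + 35*y - 25) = (y - 5)*(y - 4)*(y^2 - 6*y + 5) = (y - 5)^2*(y - 4)*(y - 1)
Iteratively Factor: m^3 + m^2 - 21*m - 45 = (m - 5)*(m^2 + 6*m + 9) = (m - 5)*(m + 3)*(m + 3)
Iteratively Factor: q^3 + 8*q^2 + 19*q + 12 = (q + 4)*(q^2 + 4*q + 3) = (q + 1)*(q + 4)*(q + 3)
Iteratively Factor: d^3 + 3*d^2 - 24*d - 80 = (d - 5)*(d^2 + 8*d + 16) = (d - 5)*(d + 4)*(d + 4)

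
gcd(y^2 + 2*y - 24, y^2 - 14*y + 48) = 1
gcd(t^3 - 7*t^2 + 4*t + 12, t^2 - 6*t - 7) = t + 1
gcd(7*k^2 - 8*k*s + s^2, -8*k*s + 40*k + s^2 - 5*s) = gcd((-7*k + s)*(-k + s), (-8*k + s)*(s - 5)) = 1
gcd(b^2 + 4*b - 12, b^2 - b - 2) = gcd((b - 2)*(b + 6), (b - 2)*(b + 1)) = b - 2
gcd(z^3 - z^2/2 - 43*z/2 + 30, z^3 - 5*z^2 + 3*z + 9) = 1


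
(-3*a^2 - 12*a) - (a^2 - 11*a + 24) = -4*a^2 - a - 24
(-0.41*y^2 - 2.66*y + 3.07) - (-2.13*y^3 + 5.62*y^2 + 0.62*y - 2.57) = 2.13*y^3 - 6.03*y^2 - 3.28*y + 5.64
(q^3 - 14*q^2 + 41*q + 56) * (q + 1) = q^4 - 13*q^3 + 27*q^2 + 97*q + 56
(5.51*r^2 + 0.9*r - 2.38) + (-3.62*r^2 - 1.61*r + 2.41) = 1.89*r^2 - 0.71*r + 0.0300000000000002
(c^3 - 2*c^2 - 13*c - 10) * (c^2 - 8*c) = c^5 - 10*c^4 + 3*c^3 + 94*c^2 + 80*c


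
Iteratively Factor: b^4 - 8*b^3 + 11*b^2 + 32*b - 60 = (b - 2)*(b^3 - 6*b^2 - b + 30) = (b - 5)*(b - 2)*(b^2 - b - 6) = (b - 5)*(b - 3)*(b - 2)*(b + 2)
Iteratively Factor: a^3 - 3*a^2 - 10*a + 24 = (a - 4)*(a^2 + a - 6) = (a - 4)*(a + 3)*(a - 2)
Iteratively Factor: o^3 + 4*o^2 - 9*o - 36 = (o + 4)*(o^2 - 9) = (o - 3)*(o + 4)*(o + 3)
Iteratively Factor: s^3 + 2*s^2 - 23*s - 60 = (s + 4)*(s^2 - 2*s - 15) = (s - 5)*(s + 4)*(s + 3)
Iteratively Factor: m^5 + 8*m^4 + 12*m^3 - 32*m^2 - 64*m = (m + 2)*(m^4 + 6*m^3 - 32*m) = m*(m + 2)*(m^3 + 6*m^2 - 32) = m*(m + 2)*(m + 4)*(m^2 + 2*m - 8) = m*(m + 2)*(m + 4)^2*(m - 2)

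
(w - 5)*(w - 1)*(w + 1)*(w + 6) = w^4 + w^3 - 31*w^2 - w + 30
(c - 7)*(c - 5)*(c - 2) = c^3 - 14*c^2 + 59*c - 70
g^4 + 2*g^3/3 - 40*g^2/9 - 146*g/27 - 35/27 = (g - 7/3)*(g + 1/3)*(g + 1)*(g + 5/3)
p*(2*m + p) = 2*m*p + p^2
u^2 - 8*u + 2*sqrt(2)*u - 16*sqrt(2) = (u - 8)*(u + 2*sqrt(2))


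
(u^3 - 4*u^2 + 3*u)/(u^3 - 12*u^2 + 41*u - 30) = u*(u - 3)/(u^2 - 11*u + 30)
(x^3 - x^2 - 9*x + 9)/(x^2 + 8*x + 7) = (x^3 - x^2 - 9*x + 9)/(x^2 + 8*x + 7)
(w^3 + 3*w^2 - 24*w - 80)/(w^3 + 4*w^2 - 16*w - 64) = (w - 5)/(w - 4)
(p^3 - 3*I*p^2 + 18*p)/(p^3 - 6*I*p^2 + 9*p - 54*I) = p/(p - 3*I)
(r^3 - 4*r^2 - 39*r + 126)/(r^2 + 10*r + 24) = (r^2 - 10*r + 21)/(r + 4)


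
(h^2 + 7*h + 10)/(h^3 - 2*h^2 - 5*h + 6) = (h + 5)/(h^2 - 4*h + 3)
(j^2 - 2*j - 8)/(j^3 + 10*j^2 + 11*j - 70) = (j^2 - 2*j - 8)/(j^3 + 10*j^2 + 11*j - 70)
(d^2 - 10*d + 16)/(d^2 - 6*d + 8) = (d - 8)/(d - 4)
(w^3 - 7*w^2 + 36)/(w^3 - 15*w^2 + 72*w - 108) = (w + 2)/(w - 6)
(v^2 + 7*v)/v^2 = (v + 7)/v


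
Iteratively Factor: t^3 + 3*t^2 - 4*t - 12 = (t - 2)*(t^2 + 5*t + 6) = (t - 2)*(t + 2)*(t + 3)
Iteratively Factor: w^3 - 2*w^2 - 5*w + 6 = (w + 2)*(w^2 - 4*w + 3) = (w - 3)*(w + 2)*(w - 1)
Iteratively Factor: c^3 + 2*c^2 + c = (c + 1)*(c^2 + c) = c*(c + 1)*(c + 1)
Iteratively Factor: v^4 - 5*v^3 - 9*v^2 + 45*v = (v + 3)*(v^3 - 8*v^2 + 15*v) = (v - 3)*(v + 3)*(v^2 - 5*v) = (v - 5)*(v - 3)*(v + 3)*(v)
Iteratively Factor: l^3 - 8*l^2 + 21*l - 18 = (l - 3)*(l^2 - 5*l + 6) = (l - 3)*(l - 2)*(l - 3)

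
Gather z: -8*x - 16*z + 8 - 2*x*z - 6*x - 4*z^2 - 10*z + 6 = -14*x - 4*z^2 + z*(-2*x - 26) + 14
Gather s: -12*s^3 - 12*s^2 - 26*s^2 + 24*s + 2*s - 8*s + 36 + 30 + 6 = -12*s^3 - 38*s^2 + 18*s + 72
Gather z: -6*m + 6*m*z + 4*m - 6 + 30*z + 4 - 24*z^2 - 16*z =-2*m - 24*z^2 + z*(6*m + 14) - 2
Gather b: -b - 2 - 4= -b - 6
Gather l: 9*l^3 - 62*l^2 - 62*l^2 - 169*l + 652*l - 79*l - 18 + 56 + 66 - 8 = 9*l^3 - 124*l^2 + 404*l + 96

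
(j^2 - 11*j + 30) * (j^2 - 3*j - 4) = j^4 - 14*j^3 + 59*j^2 - 46*j - 120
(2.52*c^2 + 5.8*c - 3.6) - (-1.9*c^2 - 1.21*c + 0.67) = 4.42*c^2 + 7.01*c - 4.27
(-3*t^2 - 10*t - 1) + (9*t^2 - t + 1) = 6*t^2 - 11*t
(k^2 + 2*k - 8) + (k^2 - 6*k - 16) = 2*k^2 - 4*k - 24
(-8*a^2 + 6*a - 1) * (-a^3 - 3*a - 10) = 8*a^5 - 6*a^4 + 25*a^3 + 62*a^2 - 57*a + 10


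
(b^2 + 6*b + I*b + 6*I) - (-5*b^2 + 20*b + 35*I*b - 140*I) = 6*b^2 - 14*b - 34*I*b + 146*I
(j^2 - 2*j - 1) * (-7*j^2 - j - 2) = -7*j^4 + 13*j^3 + 7*j^2 + 5*j + 2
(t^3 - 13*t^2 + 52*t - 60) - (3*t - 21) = t^3 - 13*t^2 + 49*t - 39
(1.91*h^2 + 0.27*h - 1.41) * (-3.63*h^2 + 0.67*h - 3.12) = -6.9333*h^4 + 0.2996*h^3 - 0.66*h^2 - 1.7871*h + 4.3992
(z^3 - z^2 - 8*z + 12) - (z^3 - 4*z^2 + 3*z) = 3*z^2 - 11*z + 12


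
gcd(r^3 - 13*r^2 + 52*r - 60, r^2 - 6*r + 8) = r - 2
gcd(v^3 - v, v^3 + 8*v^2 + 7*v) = v^2 + v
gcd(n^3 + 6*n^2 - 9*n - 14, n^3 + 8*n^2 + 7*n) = n^2 + 8*n + 7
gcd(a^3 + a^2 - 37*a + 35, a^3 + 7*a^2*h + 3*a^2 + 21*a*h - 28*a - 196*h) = a + 7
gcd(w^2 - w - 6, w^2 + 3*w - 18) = w - 3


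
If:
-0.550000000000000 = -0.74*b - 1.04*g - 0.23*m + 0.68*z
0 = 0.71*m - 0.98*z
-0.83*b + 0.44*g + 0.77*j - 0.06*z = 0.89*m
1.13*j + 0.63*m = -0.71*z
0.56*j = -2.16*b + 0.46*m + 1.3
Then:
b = 0.50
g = 0.12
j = 0.21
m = -0.21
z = -0.15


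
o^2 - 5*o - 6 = (o - 6)*(o + 1)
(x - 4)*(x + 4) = x^2 - 16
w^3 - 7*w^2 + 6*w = w*(w - 6)*(w - 1)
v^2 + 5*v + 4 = (v + 1)*(v + 4)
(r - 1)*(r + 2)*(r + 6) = r^3 + 7*r^2 + 4*r - 12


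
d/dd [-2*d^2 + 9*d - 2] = 9 - 4*d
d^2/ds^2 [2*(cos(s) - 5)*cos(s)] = 10*cos(s) - 4*cos(2*s)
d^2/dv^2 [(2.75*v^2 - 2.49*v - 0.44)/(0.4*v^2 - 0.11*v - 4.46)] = (-0.5548*v^3 + 29.0136*v^2 - 26.5368*v + 110.26642)/(0.064*v^6 - 0.0528*v^5 - 2.12628*v^4 + 1.176109*v^3 + 23.708022*v^2 - 6.564228*v - 88.716536)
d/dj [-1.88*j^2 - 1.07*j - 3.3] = -3.76*j - 1.07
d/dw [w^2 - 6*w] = 2*w - 6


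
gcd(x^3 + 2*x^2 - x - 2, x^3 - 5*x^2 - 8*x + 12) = x^2 + x - 2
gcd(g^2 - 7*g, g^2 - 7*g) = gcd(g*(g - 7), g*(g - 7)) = g^2 - 7*g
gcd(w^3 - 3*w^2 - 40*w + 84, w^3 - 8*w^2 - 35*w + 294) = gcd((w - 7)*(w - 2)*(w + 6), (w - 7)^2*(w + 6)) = w^2 - w - 42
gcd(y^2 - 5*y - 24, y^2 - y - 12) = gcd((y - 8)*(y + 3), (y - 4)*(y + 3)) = y + 3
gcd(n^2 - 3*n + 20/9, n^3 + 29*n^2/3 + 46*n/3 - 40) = n - 4/3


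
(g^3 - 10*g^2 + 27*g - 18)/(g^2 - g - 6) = (g^2 - 7*g + 6)/(g + 2)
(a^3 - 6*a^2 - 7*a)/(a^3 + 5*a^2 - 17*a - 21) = a*(a - 7)/(a^2 + 4*a - 21)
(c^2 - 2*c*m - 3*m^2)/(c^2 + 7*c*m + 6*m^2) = (c - 3*m)/(c + 6*m)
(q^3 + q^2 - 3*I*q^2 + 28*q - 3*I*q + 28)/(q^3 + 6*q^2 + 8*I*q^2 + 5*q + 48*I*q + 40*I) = (q^2 - 3*I*q + 28)/(q^2 + q*(5 + 8*I) + 40*I)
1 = 1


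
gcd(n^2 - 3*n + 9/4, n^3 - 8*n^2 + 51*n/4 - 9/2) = n - 3/2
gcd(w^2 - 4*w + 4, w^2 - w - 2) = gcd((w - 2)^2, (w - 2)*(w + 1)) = w - 2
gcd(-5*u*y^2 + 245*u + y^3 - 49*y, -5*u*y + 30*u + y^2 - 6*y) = -5*u + y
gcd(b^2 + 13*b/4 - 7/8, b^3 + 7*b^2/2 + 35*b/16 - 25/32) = b - 1/4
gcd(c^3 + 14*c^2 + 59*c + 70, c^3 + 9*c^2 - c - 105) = c^2 + 12*c + 35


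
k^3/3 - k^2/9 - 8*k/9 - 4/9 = (k/3 + 1/3)*(k - 2)*(k + 2/3)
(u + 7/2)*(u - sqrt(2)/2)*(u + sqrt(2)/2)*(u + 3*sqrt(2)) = u^4 + 7*u^3/2 + 3*sqrt(2)*u^3 - u^2/2 + 21*sqrt(2)*u^2/2 - 3*sqrt(2)*u/2 - 7*u/4 - 21*sqrt(2)/4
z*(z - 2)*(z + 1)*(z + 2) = z^4 + z^3 - 4*z^2 - 4*z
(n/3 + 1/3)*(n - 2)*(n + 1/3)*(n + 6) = n^4/3 + 16*n^3/9 - 19*n^2/9 - 44*n/9 - 4/3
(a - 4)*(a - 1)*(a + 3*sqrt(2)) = a^3 - 5*a^2 + 3*sqrt(2)*a^2 - 15*sqrt(2)*a + 4*a + 12*sqrt(2)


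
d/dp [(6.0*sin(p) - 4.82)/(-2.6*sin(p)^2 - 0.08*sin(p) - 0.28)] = (15.6*sin(p)^2 - 25.064*sin(p) - 2.0656)*cos(p)/(6.76*sin(p)^4 + 0.416*sin(p)^3 + 1.4624*sin(p)^2 + 0.0448*sin(p) + 0.0784)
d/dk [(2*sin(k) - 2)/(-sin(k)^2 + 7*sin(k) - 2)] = 2*(sin(k)^2 - 2*sin(k) + 5)*cos(k)/(sin(k)^2 - 7*sin(k) + 2)^2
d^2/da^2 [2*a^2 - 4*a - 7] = 4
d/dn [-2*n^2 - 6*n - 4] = -4*n - 6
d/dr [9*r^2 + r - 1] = 18*r + 1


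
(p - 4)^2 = p^2 - 8*p + 16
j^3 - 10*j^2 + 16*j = j*(j - 8)*(j - 2)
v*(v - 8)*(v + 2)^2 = v^4 - 4*v^3 - 28*v^2 - 32*v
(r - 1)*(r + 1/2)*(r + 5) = r^3 + 9*r^2/2 - 3*r - 5/2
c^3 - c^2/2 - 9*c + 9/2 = (c - 3)*(c - 1/2)*(c + 3)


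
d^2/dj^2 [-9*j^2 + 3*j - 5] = -18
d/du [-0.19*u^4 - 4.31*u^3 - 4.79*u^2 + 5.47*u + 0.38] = -0.76*u^3 - 12.93*u^2 - 9.58*u + 5.47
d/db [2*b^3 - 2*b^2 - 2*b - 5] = 6*b^2 - 4*b - 2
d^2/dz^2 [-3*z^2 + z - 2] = -6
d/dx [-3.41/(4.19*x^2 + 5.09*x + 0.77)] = (28.5758*x + 17.3569)/(4.19*x^2 + 5.09*x + 0.77)^2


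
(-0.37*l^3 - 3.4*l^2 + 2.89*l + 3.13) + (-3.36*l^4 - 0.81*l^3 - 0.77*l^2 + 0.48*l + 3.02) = -3.36*l^4 - 1.18*l^3 - 4.17*l^2 + 3.37*l + 6.15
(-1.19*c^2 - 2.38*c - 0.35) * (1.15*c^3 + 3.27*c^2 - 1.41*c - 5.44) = -1.3685*c^5 - 6.6283*c^4 - 6.5072*c^3 + 8.6849*c^2 + 13.4407*c + 1.904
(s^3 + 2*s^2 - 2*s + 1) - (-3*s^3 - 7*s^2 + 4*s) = 4*s^3 + 9*s^2 - 6*s + 1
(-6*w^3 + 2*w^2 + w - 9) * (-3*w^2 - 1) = 18*w^5 - 6*w^4 + 3*w^3 + 25*w^2 - w + 9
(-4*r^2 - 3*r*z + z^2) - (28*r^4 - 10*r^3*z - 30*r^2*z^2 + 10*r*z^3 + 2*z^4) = -28*r^4 + 10*r^3*z + 30*r^2*z^2 - 4*r^2 - 10*r*z^3 - 3*r*z - 2*z^4 + z^2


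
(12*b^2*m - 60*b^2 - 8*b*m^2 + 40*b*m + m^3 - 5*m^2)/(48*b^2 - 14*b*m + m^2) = (2*b*m - 10*b - m^2 + 5*m)/(8*b - m)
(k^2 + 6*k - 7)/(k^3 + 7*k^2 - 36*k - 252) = (k - 1)/(k^2 - 36)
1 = 1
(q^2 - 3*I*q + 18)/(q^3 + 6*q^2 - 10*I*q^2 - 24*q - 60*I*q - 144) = (q + 3*I)/(q^2 + q*(6 - 4*I) - 24*I)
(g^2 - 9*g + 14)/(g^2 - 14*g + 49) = (g - 2)/(g - 7)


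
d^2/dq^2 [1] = 0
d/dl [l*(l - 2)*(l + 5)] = 3*l^2 + 6*l - 10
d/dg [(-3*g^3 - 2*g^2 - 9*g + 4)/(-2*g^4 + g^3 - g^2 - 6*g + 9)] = (-6*g^6 - 8*g^5 - 49*g^4 + 86*g^3 - 90*g^2 - 28*g - 57)/(4*g^8 - 4*g^7 + 5*g^6 + 22*g^5 - 47*g^4 + 30*g^3 + 18*g^2 - 108*g + 81)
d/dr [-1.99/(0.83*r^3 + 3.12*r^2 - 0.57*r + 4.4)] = (4.9551*r^2 + 12.4176*r - 1.1343)/(0.83*r^3 + 3.12*r^2 - 0.57*r + 4.4)^2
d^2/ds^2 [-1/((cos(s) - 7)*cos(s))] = ((1 - cos(2*s))^2 + 105*cos(s)/4 + 51*cos(2*s)/2 - 21*cos(3*s)/4 - 153/2)/((cos(s) - 7)^3*cos(s)^3)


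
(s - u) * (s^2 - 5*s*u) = s^3 - 6*s^2*u + 5*s*u^2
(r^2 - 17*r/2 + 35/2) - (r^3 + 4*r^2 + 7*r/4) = -r^3 - 3*r^2 - 41*r/4 + 35/2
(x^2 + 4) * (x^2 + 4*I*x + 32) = x^4 + 4*I*x^3 + 36*x^2 + 16*I*x + 128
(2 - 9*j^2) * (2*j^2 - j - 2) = -18*j^4 + 9*j^3 + 22*j^2 - 2*j - 4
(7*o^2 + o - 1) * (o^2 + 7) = 7*o^4 + o^3 + 48*o^2 + 7*o - 7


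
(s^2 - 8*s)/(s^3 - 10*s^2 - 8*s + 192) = s/(s^2 - 2*s - 24)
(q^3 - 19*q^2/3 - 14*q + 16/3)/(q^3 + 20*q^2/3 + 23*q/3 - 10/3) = (q - 8)/(q + 5)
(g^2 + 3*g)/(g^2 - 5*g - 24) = g/(g - 8)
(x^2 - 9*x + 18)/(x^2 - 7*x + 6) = (x - 3)/(x - 1)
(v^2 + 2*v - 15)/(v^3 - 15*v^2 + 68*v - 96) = (v + 5)/(v^2 - 12*v + 32)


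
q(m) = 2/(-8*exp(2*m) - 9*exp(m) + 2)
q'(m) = 2*(16*exp(2*m) + 9*exp(m))/(-8*exp(2*m) - 9*exp(m) + 2)^2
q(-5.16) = 1.03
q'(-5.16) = 0.03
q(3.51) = -0.00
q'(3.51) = 0.00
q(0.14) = -0.11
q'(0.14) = 0.18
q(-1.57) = -9.15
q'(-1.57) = 107.28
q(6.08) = -0.00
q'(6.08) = 0.00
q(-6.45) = 1.01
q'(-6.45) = 0.01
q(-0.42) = -0.27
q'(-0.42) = 0.47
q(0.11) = -0.11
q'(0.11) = 0.18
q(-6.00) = 1.01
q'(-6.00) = 0.01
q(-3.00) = 1.31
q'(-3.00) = 0.42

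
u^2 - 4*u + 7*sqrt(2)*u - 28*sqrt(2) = (u - 4)*(u + 7*sqrt(2))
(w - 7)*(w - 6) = w^2 - 13*w + 42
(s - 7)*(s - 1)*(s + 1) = s^3 - 7*s^2 - s + 7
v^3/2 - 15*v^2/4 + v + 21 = (v/2 + 1)*(v - 6)*(v - 7/2)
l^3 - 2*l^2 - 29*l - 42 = (l - 7)*(l + 2)*(l + 3)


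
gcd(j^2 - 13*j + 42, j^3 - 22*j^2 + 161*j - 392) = j - 7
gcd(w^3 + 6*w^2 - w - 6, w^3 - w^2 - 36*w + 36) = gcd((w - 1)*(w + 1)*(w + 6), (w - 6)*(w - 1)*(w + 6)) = w^2 + 5*w - 6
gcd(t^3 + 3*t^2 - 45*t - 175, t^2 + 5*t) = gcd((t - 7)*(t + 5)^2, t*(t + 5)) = t + 5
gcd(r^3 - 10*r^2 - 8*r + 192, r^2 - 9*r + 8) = r - 8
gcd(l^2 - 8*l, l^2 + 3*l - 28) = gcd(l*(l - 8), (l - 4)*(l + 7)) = 1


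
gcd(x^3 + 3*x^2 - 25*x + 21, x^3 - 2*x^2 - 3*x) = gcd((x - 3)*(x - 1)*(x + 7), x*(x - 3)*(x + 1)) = x - 3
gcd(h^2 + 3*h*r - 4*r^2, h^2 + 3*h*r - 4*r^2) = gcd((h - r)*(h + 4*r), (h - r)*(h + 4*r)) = -h^2 - 3*h*r + 4*r^2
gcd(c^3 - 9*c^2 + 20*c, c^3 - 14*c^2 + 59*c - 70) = c - 5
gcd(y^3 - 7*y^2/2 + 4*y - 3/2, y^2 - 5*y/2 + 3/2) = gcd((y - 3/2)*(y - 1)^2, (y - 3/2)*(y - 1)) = y^2 - 5*y/2 + 3/2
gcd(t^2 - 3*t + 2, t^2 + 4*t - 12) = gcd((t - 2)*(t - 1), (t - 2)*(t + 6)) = t - 2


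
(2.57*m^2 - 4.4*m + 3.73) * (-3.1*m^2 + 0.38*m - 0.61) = -7.967*m^4 + 14.6166*m^3 - 14.8027*m^2 + 4.1014*m - 2.2753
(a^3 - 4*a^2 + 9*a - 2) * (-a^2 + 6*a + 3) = -a^5 + 10*a^4 - 30*a^3 + 44*a^2 + 15*a - 6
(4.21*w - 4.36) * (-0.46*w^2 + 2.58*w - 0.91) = -1.9366*w^3 + 12.8674*w^2 - 15.0799*w + 3.9676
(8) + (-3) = 5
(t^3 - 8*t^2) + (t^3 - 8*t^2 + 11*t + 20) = 2*t^3 - 16*t^2 + 11*t + 20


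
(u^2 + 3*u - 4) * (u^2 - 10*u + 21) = u^4 - 7*u^3 - 13*u^2 + 103*u - 84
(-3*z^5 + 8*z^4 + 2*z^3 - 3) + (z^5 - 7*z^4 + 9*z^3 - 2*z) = -2*z^5 + z^4 + 11*z^3 - 2*z - 3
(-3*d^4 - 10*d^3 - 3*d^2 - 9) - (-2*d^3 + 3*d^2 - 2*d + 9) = -3*d^4 - 8*d^3 - 6*d^2 + 2*d - 18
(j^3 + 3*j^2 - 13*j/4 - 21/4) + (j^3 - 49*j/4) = 2*j^3 + 3*j^2 - 31*j/2 - 21/4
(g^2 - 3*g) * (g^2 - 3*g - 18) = g^4 - 6*g^3 - 9*g^2 + 54*g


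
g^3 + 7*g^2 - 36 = (g - 2)*(g + 3)*(g + 6)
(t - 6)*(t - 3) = t^2 - 9*t + 18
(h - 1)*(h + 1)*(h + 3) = h^3 + 3*h^2 - h - 3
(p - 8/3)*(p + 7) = p^2 + 13*p/3 - 56/3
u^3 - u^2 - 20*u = u*(u - 5)*(u + 4)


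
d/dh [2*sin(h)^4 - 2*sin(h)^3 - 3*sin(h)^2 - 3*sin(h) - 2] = (-2*sin(3*h) + 3*cos(2*h) - 6)*cos(h)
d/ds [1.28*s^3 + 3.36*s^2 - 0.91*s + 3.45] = 3.84*s^2 + 6.72*s - 0.91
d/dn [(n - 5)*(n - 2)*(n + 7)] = 3*n^2 - 39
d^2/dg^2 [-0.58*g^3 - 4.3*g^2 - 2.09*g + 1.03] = -3.48*g - 8.6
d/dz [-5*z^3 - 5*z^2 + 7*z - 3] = -15*z^2 - 10*z + 7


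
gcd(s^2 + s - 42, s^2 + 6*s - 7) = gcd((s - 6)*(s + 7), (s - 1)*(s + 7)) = s + 7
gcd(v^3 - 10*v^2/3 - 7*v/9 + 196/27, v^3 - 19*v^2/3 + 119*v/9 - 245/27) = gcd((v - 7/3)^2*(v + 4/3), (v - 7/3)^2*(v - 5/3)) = v^2 - 14*v/3 + 49/9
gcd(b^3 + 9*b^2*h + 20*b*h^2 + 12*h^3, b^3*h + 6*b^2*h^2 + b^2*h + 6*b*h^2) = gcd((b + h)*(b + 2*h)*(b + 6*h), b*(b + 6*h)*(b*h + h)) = b + 6*h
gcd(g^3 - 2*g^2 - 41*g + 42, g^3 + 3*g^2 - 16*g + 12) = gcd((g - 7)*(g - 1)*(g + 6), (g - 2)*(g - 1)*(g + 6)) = g^2 + 5*g - 6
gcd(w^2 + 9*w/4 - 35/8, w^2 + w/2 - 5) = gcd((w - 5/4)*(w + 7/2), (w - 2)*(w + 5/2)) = 1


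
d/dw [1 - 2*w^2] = -4*w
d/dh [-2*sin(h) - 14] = -2*cos(h)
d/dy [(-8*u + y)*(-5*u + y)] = -13*u + 2*y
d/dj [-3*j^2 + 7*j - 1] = 7 - 6*j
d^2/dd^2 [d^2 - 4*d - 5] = 2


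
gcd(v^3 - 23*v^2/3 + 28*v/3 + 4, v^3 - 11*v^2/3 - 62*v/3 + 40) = v - 6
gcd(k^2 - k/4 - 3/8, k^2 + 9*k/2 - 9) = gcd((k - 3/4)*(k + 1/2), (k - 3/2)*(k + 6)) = 1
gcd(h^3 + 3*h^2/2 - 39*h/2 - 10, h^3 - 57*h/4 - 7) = h^2 - 7*h/2 - 2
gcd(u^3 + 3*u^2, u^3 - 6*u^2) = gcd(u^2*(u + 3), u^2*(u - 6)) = u^2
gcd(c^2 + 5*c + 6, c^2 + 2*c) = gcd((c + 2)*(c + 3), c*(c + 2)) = c + 2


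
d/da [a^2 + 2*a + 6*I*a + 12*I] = 2*a + 2 + 6*I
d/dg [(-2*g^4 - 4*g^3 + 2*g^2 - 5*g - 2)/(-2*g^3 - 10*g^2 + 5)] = (4*g^6 + 40*g^5 + 44*g^4 - 60*g^3 - 122*g^2 - 20*g - 25)/(4*g^6 + 40*g^5 + 100*g^4 - 20*g^3 - 100*g^2 + 25)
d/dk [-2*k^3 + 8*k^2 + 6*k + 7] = -6*k^2 + 16*k + 6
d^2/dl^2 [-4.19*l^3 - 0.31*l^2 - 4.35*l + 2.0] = -25.14*l - 0.62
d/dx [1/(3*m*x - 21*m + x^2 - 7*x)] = (-3*m - 2*x + 7)/(3*m*x - 21*m + x^2 - 7*x)^2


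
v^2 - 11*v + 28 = (v - 7)*(v - 4)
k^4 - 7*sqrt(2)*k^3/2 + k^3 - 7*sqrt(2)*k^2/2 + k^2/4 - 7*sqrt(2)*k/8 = k*(k + 1/2)^2*(k - 7*sqrt(2)/2)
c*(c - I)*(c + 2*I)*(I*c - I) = I*c^4 - c^3 - I*c^3 + c^2 + 2*I*c^2 - 2*I*c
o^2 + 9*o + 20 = (o + 4)*(o + 5)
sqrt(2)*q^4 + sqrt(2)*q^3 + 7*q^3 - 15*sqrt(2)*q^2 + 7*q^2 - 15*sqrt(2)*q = q*(q - 3*sqrt(2)/2)*(q + 5*sqrt(2))*(sqrt(2)*q + sqrt(2))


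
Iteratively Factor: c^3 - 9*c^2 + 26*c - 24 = (c - 2)*(c^2 - 7*c + 12) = (c - 4)*(c - 2)*(c - 3)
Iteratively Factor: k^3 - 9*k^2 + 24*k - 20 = (k - 2)*(k^2 - 7*k + 10) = (k - 5)*(k - 2)*(k - 2)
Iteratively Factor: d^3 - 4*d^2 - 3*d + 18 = (d - 3)*(d^2 - d - 6) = (d - 3)^2*(d + 2)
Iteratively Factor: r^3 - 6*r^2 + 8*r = (r - 4)*(r^2 - 2*r) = (r - 4)*(r - 2)*(r)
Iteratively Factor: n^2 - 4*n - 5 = (n - 5)*(n + 1)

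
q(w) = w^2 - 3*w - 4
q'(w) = 2*w - 3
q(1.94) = -6.06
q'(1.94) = 0.88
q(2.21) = -5.75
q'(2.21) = 1.42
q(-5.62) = 44.44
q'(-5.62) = -14.24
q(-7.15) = 68.57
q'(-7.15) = -17.30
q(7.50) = 29.75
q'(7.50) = 12.00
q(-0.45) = -2.45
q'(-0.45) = -3.90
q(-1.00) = 0.00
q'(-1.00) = -5.00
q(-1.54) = 2.99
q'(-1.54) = -6.08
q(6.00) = 14.00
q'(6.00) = 9.00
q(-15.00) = 266.00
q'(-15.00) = -33.00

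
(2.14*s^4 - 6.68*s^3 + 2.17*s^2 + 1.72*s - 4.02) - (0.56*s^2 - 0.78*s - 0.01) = 2.14*s^4 - 6.68*s^3 + 1.61*s^2 + 2.5*s - 4.01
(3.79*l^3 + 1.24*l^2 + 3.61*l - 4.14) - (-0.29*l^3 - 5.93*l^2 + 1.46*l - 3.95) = 4.08*l^3 + 7.17*l^2 + 2.15*l - 0.19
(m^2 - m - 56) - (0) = m^2 - m - 56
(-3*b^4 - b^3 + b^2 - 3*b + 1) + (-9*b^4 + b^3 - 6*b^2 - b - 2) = -12*b^4 - 5*b^2 - 4*b - 1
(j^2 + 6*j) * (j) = j^3 + 6*j^2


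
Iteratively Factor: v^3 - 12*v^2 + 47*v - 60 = (v - 4)*(v^2 - 8*v + 15) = (v - 4)*(v - 3)*(v - 5)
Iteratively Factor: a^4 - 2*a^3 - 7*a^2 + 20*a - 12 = (a - 2)*(a^3 - 7*a + 6) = (a - 2)^2*(a^2 + 2*a - 3) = (a - 2)^2*(a + 3)*(a - 1)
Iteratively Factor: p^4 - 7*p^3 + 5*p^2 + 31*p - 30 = (p - 1)*(p^3 - 6*p^2 - p + 30) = (p - 5)*(p - 1)*(p^2 - p - 6) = (p - 5)*(p - 3)*(p - 1)*(p + 2)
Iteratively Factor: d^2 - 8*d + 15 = (d - 5)*(d - 3)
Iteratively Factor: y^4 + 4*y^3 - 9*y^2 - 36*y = (y - 3)*(y^3 + 7*y^2 + 12*y) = (y - 3)*(y + 4)*(y^2 + 3*y) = (y - 3)*(y + 3)*(y + 4)*(y)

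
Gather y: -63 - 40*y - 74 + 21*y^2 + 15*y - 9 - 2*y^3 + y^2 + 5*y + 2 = -2*y^3 + 22*y^2 - 20*y - 144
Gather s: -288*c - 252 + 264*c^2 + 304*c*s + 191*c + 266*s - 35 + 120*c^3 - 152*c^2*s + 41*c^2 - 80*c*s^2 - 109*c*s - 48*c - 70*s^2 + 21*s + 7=120*c^3 + 305*c^2 - 145*c + s^2*(-80*c - 70) + s*(-152*c^2 + 195*c + 287) - 280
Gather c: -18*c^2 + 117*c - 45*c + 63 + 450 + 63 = -18*c^2 + 72*c + 576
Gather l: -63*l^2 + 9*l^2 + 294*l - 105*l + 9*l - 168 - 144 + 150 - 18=-54*l^2 + 198*l - 180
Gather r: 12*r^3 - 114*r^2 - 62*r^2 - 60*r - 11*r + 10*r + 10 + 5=12*r^3 - 176*r^2 - 61*r + 15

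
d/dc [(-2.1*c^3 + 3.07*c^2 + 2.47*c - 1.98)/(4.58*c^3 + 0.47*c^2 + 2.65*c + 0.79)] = (-15.0476*c^4 - 33.7552*c^3 + 29.2028*c^2 + 6.7118*c + 7.1983)/(20.9764*c^6 + 4.3052*c^5 + 24.4949*c^4 + 9.7274*c^3 + 7.7651*c^2 + 4.187*c + 0.6241)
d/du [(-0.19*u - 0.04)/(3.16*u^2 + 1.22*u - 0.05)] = (0.6004*u^2 + 0.2528*u + 0.0583)/(9.9856*u^4 + 7.7104*u^3 + 1.1724*u^2 - 0.122*u + 0.0025)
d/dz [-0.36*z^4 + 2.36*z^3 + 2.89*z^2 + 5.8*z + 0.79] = -1.44*z^3 + 7.08*z^2 + 5.78*z + 5.8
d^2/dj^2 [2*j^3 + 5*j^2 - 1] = 12*j + 10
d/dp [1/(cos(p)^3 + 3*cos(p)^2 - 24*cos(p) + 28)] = 3*(cos(p) + 4)*sin(p)/((cos(p) - 2)^3*(cos(p) + 7)^2)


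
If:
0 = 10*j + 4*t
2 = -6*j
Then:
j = -1/3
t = 5/6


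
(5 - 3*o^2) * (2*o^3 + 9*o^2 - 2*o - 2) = -6*o^5 - 27*o^4 + 16*o^3 + 51*o^2 - 10*o - 10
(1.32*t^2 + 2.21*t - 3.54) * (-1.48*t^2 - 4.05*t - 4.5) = -1.9536*t^4 - 8.6168*t^3 - 9.6513*t^2 + 4.392*t + 15.93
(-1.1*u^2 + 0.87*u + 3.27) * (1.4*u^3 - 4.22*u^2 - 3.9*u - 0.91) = -1.54*u^5 + 5.86*u^4 + 5.1966*u^3 - 16.1914*u^2 - 13.5447*u - 2.9757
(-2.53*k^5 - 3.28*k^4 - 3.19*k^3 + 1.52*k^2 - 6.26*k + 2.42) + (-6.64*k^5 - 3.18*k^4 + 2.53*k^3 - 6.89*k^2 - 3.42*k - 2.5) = -9.17*k^5 - 6.46*k^4 - 0.66*k^3 - 5.37*k^2 - 9.68*k - 0.0800000000000001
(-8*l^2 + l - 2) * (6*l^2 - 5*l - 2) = -48*l^4 + 46*l^3 - l^2 + 8*l + 4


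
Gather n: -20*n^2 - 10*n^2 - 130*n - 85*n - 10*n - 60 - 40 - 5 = -30*n^2 - 225*n - 105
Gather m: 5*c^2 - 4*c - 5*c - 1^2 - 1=5*c^2 - 9*c - 2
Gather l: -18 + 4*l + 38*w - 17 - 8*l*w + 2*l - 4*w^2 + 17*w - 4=l*(6 - 8*w) - 4*w^2 + 55*w - 39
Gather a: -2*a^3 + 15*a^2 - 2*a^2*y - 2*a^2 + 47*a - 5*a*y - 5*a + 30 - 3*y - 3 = -2*a^3 + a^2*(13 - 2*y) + a*(42 - 5*y) - 3*y + 27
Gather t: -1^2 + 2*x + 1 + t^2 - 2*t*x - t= t^2 + t*(-2*x - 1) + 2*x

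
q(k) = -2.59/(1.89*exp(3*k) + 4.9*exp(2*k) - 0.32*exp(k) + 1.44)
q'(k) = -2.59*(-5.67*exp(3*k) - 9.8*exp(2*k) + 0.32*exp(k))/(1.89*exp(3*k) + 4.9*exp(2*k) - 0.32*exp(k) + 1.44)^2 = (14.6853*exp(2*k) + 25.382*exp(k) - 0.8288)*exp(k)/(1.89*exp(3*k) + 4.9*exp(2*k) - 0.32*exp(k) + 1.44)^2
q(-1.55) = -1.61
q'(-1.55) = 0.43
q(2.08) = -0.00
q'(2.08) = 0.01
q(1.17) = -0.02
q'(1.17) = 0.06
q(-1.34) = -1.50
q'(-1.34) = 0.60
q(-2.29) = -1.77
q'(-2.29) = 0.09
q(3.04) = -0.00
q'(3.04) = 0.00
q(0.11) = -0.26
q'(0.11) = 0.53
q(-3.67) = -1.80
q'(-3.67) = -0.00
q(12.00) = 0.00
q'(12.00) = 0.00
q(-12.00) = -1.80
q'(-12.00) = 0.00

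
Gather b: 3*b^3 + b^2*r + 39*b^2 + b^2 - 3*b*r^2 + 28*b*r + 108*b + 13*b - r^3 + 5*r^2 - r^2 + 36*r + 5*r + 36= 3*b^3 + b^2*(r + 40) + b*(-3*r^2 + 28*r + 121) - r^3 + 4*r^2 + 41*r + 36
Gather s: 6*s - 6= 6*s - 6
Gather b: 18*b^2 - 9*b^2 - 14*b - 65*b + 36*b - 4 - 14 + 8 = 9*b^2 - 43*b - 10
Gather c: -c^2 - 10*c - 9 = -c^2 - 10*c - 9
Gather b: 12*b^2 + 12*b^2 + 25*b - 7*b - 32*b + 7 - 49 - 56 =24*b^2 - 14*b - 98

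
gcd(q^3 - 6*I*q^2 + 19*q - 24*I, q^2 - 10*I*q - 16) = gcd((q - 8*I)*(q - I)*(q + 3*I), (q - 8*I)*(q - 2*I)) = q - 8*I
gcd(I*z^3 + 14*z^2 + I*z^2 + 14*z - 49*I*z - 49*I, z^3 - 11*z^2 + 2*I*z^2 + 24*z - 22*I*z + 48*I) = 1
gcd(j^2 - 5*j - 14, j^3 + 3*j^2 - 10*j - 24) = j + 2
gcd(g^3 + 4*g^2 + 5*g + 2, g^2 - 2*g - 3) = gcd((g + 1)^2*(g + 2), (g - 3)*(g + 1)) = g + 1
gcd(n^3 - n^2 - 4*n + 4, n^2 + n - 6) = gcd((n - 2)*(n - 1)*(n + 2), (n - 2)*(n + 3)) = n - 2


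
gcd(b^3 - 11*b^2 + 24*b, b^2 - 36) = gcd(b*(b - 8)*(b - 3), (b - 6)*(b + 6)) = 1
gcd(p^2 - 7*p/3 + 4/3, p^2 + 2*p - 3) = p - 1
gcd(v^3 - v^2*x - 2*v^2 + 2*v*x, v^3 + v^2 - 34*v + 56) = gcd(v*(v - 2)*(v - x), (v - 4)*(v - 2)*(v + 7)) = v - 2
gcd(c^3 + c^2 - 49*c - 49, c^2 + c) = c + 1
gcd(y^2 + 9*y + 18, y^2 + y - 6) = y + 3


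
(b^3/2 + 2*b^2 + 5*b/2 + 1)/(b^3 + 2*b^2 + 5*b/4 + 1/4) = 2*(b^2 + 3*b + 2)/(4*b^2 + 4*b + 1)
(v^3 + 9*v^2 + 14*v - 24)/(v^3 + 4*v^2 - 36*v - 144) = (v - 1)/(v - 6)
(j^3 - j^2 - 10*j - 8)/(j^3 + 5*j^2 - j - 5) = (j^2 - 2*j - 8)/(j^2 + 4*j - 5)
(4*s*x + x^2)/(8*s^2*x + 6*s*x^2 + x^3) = 1/(2*s + x)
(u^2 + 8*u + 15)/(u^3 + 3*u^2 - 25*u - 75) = 1/(u - 5)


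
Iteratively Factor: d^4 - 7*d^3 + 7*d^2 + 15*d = (d - 5)*(d^3 - 2*d^2 - 3*d) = (d - 5)*(d - 3)*(d^2 + d) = d*(d - 5)*(d - 3)*(d + 1)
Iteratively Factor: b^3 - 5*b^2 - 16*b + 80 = (b - 4)*(b^2 - b - 20) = (b - 5)*(b - 4)*(b + 4)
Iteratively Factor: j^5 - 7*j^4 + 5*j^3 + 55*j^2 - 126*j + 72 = (j + 3)*(j^4 - 10*j^3 + 35*j^2 - 50*j + 24) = (j - 1)*(j + 3)*(j^3 - 9*j^2 + 26*j - 24) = (j - 2)*(j - 1)*(j + 3)*(j^2 - 7*j + 12) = (j - 3)*(j - 2)*(j - 1)*(j + 3)*(j - 4)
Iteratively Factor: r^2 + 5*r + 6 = (r + 2)*(r + 3)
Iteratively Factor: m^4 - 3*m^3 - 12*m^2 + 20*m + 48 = (m + 2)*(m^3 - 5*m^2 - 2*m + 24) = (m + 2)^2*(m^2 - 7*m + 12) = (m - 4)*(m + 2)^2*(m - 3)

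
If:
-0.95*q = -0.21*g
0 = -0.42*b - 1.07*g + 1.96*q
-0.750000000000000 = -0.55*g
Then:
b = -2.07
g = 1.36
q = 0.30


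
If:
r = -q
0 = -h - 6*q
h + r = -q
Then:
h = 0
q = 0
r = 0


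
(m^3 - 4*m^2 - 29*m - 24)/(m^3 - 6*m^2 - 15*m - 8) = (m + 3)/(m + 1)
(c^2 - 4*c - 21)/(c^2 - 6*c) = (c^2 - 4*c - 21)/(c*(c - 6))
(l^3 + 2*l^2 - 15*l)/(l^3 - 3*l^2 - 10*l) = (-l^2 - 2*l + 15)/(-l^2 + 3*l + 10)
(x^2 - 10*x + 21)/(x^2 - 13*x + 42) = (x - 3)/(x - 6)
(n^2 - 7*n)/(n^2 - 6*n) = (n - 7)/(n - 6)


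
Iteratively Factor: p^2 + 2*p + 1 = (p + 1)*(p + 1)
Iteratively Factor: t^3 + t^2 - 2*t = (t + 2)*(t^2 - t) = (t - 1)*(t + 2)*(t)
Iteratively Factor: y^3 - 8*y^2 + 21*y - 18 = (y - 3)*(y^2 - 5*y + 6) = (y - 3)*(y - 2)*(y - 3)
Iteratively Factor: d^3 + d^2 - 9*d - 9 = (d - 3)*(d^2 + 4*d + 3) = (d - 3)*(d + 3)*(d + 1)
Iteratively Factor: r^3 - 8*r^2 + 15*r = (r - 5)*(r^2 - 3*r) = r*(r - 5)*(r - 3)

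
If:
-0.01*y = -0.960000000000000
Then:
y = 96.00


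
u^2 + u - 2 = (u - 1)*(u + 2)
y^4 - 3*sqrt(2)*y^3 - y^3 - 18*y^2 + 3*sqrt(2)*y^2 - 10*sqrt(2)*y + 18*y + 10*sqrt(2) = (y - 1)*(y - 5*sqrt(2))*(y + sqrt(2))^2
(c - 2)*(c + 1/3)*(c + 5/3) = c^3 - 31*c/9 - 10/9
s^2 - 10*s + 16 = (s - 8)*(s - 2)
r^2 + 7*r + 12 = (r + 3)*(r + 4)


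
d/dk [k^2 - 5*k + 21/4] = 2*k - 5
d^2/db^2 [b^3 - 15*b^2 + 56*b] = 6*b - 30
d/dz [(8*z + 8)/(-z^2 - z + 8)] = 8*(-z^2 - z + (z + 1)*(2*z + 1) + 8)/(z^2 + z - 8)^2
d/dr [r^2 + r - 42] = 2*r + 1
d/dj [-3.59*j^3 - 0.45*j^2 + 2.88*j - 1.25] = -10.77*j^2 - 0.9*j + 2.88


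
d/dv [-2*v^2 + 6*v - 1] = 6 - 4*v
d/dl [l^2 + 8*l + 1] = 2*l + 8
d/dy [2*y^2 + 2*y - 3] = 4*y + 2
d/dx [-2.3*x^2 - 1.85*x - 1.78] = -4.6*x - 1.85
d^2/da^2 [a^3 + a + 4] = 6*a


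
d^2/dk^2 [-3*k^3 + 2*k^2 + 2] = 4 - 18*k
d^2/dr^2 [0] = 0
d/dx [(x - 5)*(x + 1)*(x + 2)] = 3*x^2 - 4*x - 13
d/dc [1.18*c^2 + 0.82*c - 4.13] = 2.36*c + 0.82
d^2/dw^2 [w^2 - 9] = 2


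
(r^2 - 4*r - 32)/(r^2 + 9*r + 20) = (r - 8)/(r + 5)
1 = 1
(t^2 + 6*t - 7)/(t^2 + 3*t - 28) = (t - 1)/(t - 4)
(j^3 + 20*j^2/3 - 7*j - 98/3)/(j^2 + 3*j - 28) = (3*j^2 - j - 14)/(3*(j - 4))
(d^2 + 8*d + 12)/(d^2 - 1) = (d^2 + 8*d + 12)/(d^2 - 1)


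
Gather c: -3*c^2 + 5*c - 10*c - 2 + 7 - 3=-3*c^2 - 5*c + 2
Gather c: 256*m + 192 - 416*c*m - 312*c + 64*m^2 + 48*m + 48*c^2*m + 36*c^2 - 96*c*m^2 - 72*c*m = c^2*(48*m + 36) + c*(-96*m^2 - 488*m - 312) + 64*m^2 + 304*m + 192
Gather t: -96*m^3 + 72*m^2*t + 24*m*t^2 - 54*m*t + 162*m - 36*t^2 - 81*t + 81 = -96*m^3 + 162*m + t^2*(24*m - 36) + t*(72*m^2 - 54*m - 81) + 81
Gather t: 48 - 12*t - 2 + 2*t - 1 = 45 - 10*t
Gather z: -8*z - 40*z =-48*z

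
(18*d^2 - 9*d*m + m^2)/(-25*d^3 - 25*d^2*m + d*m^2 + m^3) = (-18*d^2 + 9*d*m - m^2)/(25*d^3 + 25*d^2*m - d*m^2 - m^3)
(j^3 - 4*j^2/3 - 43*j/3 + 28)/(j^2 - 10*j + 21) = (3*j^2 + 5*j - 28)/(3*(j - 7))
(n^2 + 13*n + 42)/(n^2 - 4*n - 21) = (n^2 + 13*n + 42)/(n^2 - 4*n - 21)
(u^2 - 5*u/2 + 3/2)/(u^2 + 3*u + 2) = (2*u^2 - 5*u + 3)/(2*(u^2 + 3*u + 2))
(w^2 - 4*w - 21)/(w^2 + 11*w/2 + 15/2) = 2*(w - 7)/(2*w + 5)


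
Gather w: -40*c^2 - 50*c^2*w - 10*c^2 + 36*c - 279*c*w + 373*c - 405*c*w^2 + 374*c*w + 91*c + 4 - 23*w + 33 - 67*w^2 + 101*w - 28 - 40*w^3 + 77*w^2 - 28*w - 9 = -50*c^2 + 500*c - 40*w^3 + w^2*(10 - 405*c) + w*(-50*c^2 + 95*c + 50)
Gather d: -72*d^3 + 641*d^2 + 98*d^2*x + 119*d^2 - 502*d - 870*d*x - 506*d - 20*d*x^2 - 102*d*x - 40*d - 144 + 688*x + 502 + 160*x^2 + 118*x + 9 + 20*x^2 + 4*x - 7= -72*d^3 + d^2*(98*x + 760) + d*(-20*x^2 - 972*x - 1048) + 180*x^2 + 810*x + 360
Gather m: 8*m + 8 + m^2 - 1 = m^2 + 8*m + 7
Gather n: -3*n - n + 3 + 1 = 4 - 4*n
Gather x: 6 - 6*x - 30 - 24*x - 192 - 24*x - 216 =-54*x - 432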